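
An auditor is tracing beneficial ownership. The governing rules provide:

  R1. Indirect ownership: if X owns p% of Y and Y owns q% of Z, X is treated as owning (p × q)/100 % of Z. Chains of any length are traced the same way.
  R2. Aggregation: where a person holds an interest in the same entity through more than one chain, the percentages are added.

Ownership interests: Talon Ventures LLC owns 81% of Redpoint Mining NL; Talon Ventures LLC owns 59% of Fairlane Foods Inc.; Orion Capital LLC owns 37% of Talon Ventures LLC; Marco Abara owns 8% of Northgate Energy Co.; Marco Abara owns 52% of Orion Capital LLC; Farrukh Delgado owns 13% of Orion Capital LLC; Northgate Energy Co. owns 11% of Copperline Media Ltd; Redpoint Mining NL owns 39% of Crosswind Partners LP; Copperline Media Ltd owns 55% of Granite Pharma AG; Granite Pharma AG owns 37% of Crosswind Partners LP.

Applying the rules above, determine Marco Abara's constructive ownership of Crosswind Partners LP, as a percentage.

6.256996%

Chain via Northgate Energy Co. → Copperline Media Ltd → Granite Pharma AG (R1): 8% × 11% × 55% × 37% = 0.17908% of Crosswind Partners LP.
Chain via Orion Capital LLC → Talon Ventures LLC → Redpoint Mining NL (R1): 52% × 37% × 81% × 39% = 6.077916% of Crosswind Partners LP.
Aggregating (R2): 0.17908% + 6.077916% = 6.256996%.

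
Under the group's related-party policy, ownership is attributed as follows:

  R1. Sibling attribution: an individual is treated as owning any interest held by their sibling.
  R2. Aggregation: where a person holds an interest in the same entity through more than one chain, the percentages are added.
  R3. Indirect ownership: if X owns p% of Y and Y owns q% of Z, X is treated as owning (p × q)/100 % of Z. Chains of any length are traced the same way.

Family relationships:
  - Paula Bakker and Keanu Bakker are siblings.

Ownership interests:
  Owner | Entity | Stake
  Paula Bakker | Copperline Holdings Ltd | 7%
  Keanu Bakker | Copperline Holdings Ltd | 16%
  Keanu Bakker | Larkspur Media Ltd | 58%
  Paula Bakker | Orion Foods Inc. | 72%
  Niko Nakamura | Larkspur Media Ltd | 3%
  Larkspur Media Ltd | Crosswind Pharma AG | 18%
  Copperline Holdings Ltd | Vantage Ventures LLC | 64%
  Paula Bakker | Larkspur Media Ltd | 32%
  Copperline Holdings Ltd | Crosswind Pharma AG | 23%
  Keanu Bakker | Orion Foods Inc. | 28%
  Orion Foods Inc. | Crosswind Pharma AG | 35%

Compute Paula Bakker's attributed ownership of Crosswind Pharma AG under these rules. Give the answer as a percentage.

56.49%

By sibling attribution (R1), Paula Bakker is treated as also owning Keanu Bakker's interest in Copperline Holdings Ltd, giving 7% + 16% = 23%.
By sibling attribution (R1), Paula Bakker is treated as also owning Keanu Bakker's interest in Orion Foods Inc, giving 72% + 28% = 100%.
By sibling attribution (R1), Paula Bakker is treated as also owning Keanu Bakker's interest in Larkspur Media Ltd, giving 32% + 58% = 90%.
Chain via Copperline Holdings Ltd (R3): 23% × 23% = 5.29% of Crosswind Pharma AG.
Chain via Orion Foods Inc. (R3): 100% × 35% = 35% of Crosswind Pharma AG.
Chain via Larkspur Media Ltd (R3): 90% × 18% = 16.2% of Crosswind Pharma AG.
Aggregating (R2): 5.29% + 35% + 16.2% = 56.49%.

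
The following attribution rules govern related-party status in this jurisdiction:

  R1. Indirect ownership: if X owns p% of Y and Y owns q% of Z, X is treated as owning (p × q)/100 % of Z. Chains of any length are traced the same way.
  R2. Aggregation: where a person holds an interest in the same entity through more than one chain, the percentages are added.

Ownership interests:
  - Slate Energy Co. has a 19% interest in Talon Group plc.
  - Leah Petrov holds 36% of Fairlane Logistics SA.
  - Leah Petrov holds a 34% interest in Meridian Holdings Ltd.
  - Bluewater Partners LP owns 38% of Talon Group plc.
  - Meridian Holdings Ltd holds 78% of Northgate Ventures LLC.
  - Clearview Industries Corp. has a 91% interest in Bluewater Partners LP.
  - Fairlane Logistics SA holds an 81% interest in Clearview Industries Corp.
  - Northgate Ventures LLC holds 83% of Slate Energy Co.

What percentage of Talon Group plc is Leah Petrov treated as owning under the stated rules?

14.265732%

Chain via Meridian Holdings Ltd → Northgate Ventures LLC → Slate Energy Co. (R1): 34% × 78% × 83% × 19% = 4.182204% of Talon Group plc.
Chain via Fairlane Logistics SA → Clearview Industries Corp. → Bluewater Partners LP (R1): 36% × 81% × 91% × 38% = 10.083528% of Talon Group plc.
Aggregating (R2): 4.182204% + 10.083528% = 14.265732%.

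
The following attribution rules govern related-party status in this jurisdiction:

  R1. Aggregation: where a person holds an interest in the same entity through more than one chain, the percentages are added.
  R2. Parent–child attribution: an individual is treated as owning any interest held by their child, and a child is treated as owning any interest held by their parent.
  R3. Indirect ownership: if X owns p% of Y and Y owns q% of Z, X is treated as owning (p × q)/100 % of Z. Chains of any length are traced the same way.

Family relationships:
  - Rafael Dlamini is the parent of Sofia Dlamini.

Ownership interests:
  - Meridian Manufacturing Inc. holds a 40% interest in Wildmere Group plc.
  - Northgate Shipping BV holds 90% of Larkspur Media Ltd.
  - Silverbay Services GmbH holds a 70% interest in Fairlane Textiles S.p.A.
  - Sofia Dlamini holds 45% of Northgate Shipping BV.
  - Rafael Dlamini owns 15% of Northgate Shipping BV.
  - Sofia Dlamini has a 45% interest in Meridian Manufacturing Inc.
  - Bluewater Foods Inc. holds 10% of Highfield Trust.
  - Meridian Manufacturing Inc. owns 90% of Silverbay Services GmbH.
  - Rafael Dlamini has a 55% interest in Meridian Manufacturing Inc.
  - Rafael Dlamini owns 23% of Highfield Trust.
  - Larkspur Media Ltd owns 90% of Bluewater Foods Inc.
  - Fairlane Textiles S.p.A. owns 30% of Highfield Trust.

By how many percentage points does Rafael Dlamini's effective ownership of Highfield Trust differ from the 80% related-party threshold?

33.24

By parent–child attribution (R2), Rafael Dlamini is treated as also owning Sofia Dlamini's interest in Meridian Manufacturing Inc, giving 55% + 45% = 100%.
By parent–child attribution (R2), Rafael Dlamini is treated as also owning Sofia Dlamini's interest in Northgate Shipping BV, giving 15% + 45% = 60%.
Chain via Meridian Manufacturing Inc. → Silverbay Services GmbH → Fairlane Textiles S.p.A. (R3): 100% × 90% × 70% × 30% = 18.9% of Highfield Trust.
Chain via Northgate Shipping BV → Larkspur Media Ltd → Bluewater Foods Inc. (R3): 60% × 90% × 90% × 10% = 4.86% of Highfield Trust.
Direct interest in Highfield Trust: 23%.
Aggregating (R1): 18.9% + 4.86% + 23% = 46.76%.
46.76% falls short of the 80% threshold by 33.24 percentage points.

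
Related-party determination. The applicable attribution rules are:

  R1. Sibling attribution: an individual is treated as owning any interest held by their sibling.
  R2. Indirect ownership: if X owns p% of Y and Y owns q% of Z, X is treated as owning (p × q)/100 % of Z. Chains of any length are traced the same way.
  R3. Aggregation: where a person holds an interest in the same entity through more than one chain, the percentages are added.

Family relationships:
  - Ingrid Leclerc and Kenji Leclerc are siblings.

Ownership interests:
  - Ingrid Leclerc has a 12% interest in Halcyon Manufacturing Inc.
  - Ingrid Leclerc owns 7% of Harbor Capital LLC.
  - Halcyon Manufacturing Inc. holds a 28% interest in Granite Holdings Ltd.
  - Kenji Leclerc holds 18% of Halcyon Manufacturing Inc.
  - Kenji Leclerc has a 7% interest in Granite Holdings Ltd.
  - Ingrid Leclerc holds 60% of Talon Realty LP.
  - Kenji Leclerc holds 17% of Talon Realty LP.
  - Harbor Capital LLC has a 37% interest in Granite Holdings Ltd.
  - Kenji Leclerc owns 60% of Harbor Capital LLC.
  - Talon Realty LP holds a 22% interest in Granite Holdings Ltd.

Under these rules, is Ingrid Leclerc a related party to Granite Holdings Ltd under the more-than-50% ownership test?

By sibling attribution (R1), Ingrid Leclerc is treated as also owning Kenji Leclerc's interest in Halcyon Manufacturing Inc, giving 12% + 18% = 30%.
By sibling attribution (R1), Ingrid Leclerc is treated as also owning Kenji Leclerc's interest in Talon Realty LP, giving 60% + 17% = 77%.
By sibling attribution (R1), Ingrid Leclerc is treated as also owning Kenji Leclerc's interest in Harbor Capital LLC, giving 7% + 60% = 67%.
By sibling attribution (R1), Ingrid Leclerc is treated as owning Kenji Leclerc's 7% interest in Granite Holdings Ltd.
Chain via Halcyon Manufacturing Inc. (R2): 30% × 28% = 8.4% of Granite Holdings Ltd.
Chain via Talon Realty LP (R2): 77% × 22% = 16.94% of Granite Holdings Ltd.
Chain via Harbor Capital LLC (R2): 67% × 37% = 24.79% of Granite Holdings Ltd.
Direct interest in Granite Holdings Ltd: 7%.
Aggregating (R3): 8.4% + 16.94% + 24.79% + 7% = 57.13%.
57.13% exceeds the 50% threshold, so Ingrid is a related party to Granite Holdings Ltd.

Yes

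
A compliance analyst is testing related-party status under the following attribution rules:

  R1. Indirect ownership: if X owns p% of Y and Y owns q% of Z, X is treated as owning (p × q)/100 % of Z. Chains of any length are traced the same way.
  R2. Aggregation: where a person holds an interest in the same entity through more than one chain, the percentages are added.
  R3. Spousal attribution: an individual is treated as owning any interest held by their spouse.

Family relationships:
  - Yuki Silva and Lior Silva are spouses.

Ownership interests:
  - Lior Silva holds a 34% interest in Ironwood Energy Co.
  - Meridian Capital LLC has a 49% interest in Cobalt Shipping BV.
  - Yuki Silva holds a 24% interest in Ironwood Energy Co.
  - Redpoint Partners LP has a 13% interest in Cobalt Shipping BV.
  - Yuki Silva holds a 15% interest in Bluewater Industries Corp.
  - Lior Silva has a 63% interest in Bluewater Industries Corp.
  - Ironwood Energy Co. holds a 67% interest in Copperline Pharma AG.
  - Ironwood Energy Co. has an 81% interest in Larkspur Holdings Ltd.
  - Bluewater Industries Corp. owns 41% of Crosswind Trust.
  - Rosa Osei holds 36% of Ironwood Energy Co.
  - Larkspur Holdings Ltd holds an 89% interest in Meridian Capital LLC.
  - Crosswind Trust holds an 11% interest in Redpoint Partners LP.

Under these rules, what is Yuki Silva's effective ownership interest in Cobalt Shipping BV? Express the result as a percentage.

By spousal attribution (R3), Yuki Silva is treated as also owning Lior Silva's interest in Bluewater Industries Corp, giving 15% + 63% = 78%.
By spousal attribution (R3), Yuki Silva is treated as also owning Lior Silva's interest in Ironwood Energy Co, giving 24% + 34% = 58%.
Chain via Bluewater Industries Corp. → Crosswind Trust → Redpoint Partners LP (R1): 78% × 41% × 11% × 13% = 0.457314% of Cobalt Shipping BV.
Chain via Ironwood Energy Co. → Larkspur Holdings Ltd → Meridian Capital LLC (R1): 58% × 81% × 89% × 49% = 20.487978% of Cobalt Shipping BV.
Aggregating (R2): 0.457314% + 20.487978% = 20.945292%.

20.945292%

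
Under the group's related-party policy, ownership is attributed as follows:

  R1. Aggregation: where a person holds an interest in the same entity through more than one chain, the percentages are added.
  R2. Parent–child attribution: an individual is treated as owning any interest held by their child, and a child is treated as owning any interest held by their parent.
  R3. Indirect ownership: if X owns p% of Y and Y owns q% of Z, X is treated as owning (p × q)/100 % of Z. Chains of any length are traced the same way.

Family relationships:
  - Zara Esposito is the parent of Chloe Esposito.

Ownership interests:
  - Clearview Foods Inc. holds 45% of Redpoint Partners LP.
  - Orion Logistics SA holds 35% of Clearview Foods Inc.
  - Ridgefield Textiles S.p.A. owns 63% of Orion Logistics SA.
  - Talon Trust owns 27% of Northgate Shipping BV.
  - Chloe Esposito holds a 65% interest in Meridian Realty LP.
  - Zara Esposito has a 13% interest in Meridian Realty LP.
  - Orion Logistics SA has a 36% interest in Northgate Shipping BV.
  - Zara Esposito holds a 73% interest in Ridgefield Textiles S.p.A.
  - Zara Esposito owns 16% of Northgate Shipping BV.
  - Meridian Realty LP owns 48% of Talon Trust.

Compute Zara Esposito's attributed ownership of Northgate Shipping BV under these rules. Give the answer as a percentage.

42.6652%

By parent–child attribution (R2), Zara Esposito is treated as also owning Chloe Esposito's interest in Meridian Realty LP, giving 13% + 65% = 78%.
Chain via Ridgefield Textiles S.p.A. → Orion Logistics SA (R3): 73% × 63% × 36% = 16.5564% of Northgate Shipping BV.
Chain via Meridian Realty LP → Talon Trust (R3): 78% × 48% × 27% = 10.1088% of Northgate Shipping BV.
Direct interest in Northgate Shipping BV: 16%.
Aggregating (R1): 16.5564% + 10.1088% + 16% = 42.6652%.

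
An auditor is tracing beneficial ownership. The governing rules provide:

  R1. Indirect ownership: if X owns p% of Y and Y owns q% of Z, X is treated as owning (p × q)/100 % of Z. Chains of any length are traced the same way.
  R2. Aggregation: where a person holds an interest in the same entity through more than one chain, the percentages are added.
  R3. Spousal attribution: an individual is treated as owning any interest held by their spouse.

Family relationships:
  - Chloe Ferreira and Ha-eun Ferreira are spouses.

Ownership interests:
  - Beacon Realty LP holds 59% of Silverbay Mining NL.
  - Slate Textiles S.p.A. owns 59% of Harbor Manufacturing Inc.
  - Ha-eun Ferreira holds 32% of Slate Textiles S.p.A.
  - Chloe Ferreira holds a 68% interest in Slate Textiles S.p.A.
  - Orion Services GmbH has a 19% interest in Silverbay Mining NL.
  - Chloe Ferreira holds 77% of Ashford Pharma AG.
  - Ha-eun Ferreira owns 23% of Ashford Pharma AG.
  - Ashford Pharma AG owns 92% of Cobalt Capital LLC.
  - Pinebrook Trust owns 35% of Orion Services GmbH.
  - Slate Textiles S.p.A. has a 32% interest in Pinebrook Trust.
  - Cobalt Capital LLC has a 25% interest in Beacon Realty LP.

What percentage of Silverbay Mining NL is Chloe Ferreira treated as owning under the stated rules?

By spousal attribution (R3), Chloe Ferreira is treated as also owning Ha-eun Ferreira's interest in Slate Textiles S.p.A, giving 68% + 32% = 100%.
By spousal attribution (R3), Chloe Ferreira is treated as also owning Ha-eun Ferreira's interest in Ashford Pharma AG, giving 77% + 23% = 100%.
Chain via Slate Textiles S.p.A. → Pinebrook Trust → Orion Services GmbH (R1): 100% × 32% × 35% × 19% = 2.128% of Silverbay Mining NL.
Chain via Ashford Pharma AG → Cobalt Capital LLC → Beacon Realty LP (R1): 100% × 92% × 25% × 59% = 13.57% of Silverbay Mining NL.
Aggregating (R2): 2.128% + 13.57% = 15.698%.

15.698%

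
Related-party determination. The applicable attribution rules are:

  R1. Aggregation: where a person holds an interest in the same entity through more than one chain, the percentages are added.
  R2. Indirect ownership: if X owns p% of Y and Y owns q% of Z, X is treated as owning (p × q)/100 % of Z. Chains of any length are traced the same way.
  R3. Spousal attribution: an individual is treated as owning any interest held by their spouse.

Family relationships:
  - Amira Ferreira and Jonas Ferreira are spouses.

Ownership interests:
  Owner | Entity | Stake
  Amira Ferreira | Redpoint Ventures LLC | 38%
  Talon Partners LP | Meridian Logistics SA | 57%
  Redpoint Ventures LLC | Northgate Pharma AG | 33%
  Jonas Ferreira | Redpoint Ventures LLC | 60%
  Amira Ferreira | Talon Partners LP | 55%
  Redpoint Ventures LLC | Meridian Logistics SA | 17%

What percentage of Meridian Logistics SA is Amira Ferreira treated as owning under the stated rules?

48.01%

By spousal attribution (R3), Amira Ferreira is treated as also owning Jonas Ferreira's interest in Redpoint Ventures LLC, giving 38% + 60% = 98%.
Chain via Redpoint Ventures LLC (R2): 98% × 17% = 16.66% of Meridian Logistics SA.
Chain via Talon Partners LP (R2): 55% × 57% = 31.35% of Meridian Logistics SA.
Aggregating (R1): 16.66% + 31.35% = 48.01%.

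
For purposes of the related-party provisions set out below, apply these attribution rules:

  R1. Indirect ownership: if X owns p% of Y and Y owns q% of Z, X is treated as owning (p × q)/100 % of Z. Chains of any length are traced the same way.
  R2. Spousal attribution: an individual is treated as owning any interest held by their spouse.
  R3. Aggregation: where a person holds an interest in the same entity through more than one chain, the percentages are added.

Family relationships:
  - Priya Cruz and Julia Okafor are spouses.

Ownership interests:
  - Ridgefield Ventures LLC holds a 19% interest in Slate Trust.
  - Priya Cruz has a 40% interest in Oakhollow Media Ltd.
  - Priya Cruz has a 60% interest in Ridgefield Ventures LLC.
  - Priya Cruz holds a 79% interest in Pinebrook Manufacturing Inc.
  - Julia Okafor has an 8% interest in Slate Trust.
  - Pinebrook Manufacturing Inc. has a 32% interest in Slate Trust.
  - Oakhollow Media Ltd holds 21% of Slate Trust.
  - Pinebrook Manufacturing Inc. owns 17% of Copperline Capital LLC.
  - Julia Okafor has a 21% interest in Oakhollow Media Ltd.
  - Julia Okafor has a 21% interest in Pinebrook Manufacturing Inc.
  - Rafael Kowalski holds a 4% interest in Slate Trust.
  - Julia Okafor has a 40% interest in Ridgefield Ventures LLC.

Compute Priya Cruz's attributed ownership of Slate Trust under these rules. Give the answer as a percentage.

By spousal attribution (R2), Priya Cruz is treated as also owning Julia Okafor's interest in Ridgefield Ventures LLC, giving 60% + 40% = 100%.
By spousal attribution (R2), Priya Cruz is treated as also owning Julia Okafor's interest in Pinebrook Manufacturing Inc, giving 79% + 21% = 100%.
By spousal attribution (R2), Priya Cruz is treated as also owning Julia Okafor's interest in Oakhollow Media Ltd, giving 40% + 21% = 61%.
By spousal attribution (R2), Priya Cruz is treated as owning Julia Okafor's 8% interest in Slate Trust.
Chain via Ridgefield Ventures LLC (R1): 100% × 19% = 19% of Slate Trust.
Chain via Pinebrook Manufacturing Inc. (R1): 100% × 32% = 32% of Slate Trust.
Chain via Oakhollow Media Ltd (R1): 61% × 21% = 12.81% of Slate Trust.
Direct interest in Slate Trust: 8%.
Aggregating (R3): 19% + 32% + 12.81% + 8% = 71.81%.

71.81%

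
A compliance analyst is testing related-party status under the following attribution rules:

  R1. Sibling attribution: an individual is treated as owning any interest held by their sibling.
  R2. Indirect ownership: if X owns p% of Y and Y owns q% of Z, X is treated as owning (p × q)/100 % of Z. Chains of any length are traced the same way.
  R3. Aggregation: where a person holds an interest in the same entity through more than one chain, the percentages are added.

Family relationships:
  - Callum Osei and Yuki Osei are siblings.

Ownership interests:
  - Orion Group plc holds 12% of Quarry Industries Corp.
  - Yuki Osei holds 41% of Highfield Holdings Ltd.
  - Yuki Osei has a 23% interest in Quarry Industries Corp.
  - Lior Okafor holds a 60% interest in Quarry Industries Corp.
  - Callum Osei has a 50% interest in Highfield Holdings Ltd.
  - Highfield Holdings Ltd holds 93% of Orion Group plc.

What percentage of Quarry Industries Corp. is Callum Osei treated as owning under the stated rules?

By sibling attribution (R1), Callum Osei is treated as also owning Yuki Osei's interest in Highfield Holdings Ltd, giving 50% + 41% = 91%.
By sibling attribution (R1), Callum Osei is treated as owning Yuki Osei's 23% interest in Quarry Industries Corp.
Chain via Highfield Holdings Ltd → Orion Group plc (R2): 91% × 93% × 12% = 10.1556% of Quarry Industries Corp.
Direct interest in Quarry Industries Corp: 23%.
Aggregating (R3): 10.1556% + 23% = 33.1556%.

33.1556%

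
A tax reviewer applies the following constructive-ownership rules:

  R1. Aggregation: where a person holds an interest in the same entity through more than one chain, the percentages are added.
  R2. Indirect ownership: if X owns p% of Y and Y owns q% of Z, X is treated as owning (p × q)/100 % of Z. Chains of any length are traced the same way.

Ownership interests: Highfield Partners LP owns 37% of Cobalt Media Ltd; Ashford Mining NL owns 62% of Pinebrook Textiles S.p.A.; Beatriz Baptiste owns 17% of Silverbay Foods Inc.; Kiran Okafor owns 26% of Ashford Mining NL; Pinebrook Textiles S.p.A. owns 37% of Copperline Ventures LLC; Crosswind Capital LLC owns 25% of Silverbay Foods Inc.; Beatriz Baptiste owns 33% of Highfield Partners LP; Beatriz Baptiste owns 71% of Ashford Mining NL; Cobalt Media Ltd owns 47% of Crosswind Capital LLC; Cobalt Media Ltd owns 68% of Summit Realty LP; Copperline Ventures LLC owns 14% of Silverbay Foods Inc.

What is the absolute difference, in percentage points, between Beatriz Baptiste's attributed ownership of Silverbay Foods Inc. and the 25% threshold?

Chain via Ashford Mining NL → Pinebrook Textiles S.p.A. → Copperline Ventures LLC (R2): 71% × 62% × 37% × 14% = 2.280236% of Silverbay Foods Inc.
Chain via Highfield Partners LP → Cobalt Media Ltd → Crosswind Capital LLC (R2): 33% × 37% × 47% × 25% = 1.434675% of Silverbay Foods Inc.
Direct interest in Silverbay Foods Inc: 17%.
Aggregating (R1): 2.280236% + 1.434675% + 17% = 20.714911%.
20.714911% falls short of the 25% threshold by 4.285089 percentage points.

4.285089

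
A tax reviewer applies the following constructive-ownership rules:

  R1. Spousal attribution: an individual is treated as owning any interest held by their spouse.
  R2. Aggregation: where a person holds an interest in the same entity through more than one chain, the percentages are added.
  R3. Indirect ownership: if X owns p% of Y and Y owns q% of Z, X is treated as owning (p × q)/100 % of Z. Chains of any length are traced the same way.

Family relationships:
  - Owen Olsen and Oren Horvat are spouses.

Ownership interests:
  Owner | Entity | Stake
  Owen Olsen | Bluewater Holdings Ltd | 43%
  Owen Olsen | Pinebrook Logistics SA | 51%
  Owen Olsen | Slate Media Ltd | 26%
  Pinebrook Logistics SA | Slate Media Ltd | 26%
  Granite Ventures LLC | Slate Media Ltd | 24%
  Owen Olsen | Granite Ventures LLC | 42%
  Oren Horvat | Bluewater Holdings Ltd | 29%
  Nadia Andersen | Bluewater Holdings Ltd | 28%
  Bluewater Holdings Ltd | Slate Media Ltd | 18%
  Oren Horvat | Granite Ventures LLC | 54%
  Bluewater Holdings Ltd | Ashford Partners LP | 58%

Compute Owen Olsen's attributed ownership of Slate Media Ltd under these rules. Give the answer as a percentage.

By spousal attribution (R1), Owen Olsen is treated as also owning Oren Horvat's interest in Bluewater Holdings Ltd, giving 43% + 29% = 72%.
By spousal attribution (R1), Owen Olsen is treated as also owning Oren Horvat's interest in Granite Ventures LLC, giving 42% + 54% = 96%.
Chain via Bluewater Holdings Ltd (R3): 72% × 18% = 12.96% of Slate Media Ltd.
Chain via Pinebrook Logistics SA (R3): 51% × 26% = 13.26% of Slate Media Ltd.
Chain via Granite Ventures LLC (R3): 96% × 24% = 23.04% of Slate Media Ltd.
Direct interest in Slate Media Ltd: 26%.
Aggregating (R2): 12.96% + 13.26% + 23.04% + 26% = 75.26%.

75.26%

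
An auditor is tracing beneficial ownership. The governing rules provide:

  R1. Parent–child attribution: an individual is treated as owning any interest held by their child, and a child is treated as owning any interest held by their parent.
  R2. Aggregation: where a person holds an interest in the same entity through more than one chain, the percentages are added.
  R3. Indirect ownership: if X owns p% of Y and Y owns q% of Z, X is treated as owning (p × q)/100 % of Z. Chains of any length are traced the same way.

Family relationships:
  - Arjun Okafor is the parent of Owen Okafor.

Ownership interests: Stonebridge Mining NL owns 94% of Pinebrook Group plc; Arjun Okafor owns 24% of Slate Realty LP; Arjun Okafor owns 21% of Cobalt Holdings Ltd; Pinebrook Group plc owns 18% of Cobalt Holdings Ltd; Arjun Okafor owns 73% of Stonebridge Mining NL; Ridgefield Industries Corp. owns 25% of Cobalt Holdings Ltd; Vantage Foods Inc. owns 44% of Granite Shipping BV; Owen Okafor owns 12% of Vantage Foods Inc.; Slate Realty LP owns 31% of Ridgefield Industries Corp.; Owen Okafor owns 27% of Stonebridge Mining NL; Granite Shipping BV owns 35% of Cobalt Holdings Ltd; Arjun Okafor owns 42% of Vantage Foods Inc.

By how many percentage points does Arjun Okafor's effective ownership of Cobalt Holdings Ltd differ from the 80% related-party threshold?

31.904

By parent–child attribution (R1), Arjun Okafor is treated as also owning Owen Okafor's interest in Vantage Foods Inc, giving 42% + 12% = 54%.
By parent–child attribution (R1), Arjun Okafor is treated as also owning Owen Okafor's interest in Stonebridge Mining NL, giving 73% + 27% = 100%.
Chain via Slate Realty LP → Ridgefield Industries Corp. (R3): 24% × 31% × 25% = 1.86% of Cobalt Holdings Ltd.
Chain via Vantage Foods Inc. → Granite Shipping BV (R3): 54% × 44% × 35% = 8.316% of Cobalt Holdings Ltd.
Chain via Stonebridge Mining NL → Pinebrook Group plc (R3): 100% × 94% × 18% = 16.92% of Cobalt Holdings Ltd.
Direct interest in Cobalt Holdings Ltd: 21%.
Aggregating (R2): 1.86% + 8.316% + 16.92% + 21% = 48.096%.
48.096% falls short of the 80% threshold by 31.904 percentage points.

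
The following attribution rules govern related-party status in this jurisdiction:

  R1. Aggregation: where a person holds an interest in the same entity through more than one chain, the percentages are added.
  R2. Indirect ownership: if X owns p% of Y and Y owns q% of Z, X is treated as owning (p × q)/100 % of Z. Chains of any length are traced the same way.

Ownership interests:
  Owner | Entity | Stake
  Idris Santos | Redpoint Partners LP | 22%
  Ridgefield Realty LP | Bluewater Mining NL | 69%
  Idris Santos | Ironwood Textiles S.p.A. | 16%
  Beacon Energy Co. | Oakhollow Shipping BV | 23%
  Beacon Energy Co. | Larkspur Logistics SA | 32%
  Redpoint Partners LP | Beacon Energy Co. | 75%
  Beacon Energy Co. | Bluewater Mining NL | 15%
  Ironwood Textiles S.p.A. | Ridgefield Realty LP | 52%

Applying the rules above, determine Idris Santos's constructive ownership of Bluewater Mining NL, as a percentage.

Chain via Redpoint Partners LP → Beacon Energy Co. (R2): 22% × 75% × 15% = 2.475% of Bluewater Mining NL.
Chain via Ironwood Textiles S.p.A. → Ridgefield Realty LP (R2): 16% × 52% × 69% = 5.7408% of Bluewater Mining NL.
Aggregating (R1): 2.475% + 5.7408% = 8.2158%.

8.2158%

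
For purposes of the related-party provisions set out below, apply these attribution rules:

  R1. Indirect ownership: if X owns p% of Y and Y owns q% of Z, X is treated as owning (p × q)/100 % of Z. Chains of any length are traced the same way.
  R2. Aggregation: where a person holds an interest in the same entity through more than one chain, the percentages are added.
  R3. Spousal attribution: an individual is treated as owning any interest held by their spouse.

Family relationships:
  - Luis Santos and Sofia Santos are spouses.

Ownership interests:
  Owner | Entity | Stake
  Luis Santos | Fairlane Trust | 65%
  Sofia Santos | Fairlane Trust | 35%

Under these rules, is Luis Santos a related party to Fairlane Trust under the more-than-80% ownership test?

Yes

By spousal attribution (R3), Luis Santos is treated as also owning Sofia Santos's interest in Fairlane Trust, giving 65% + 35% = 100%.
Direct interest in Fairlane Trust: 100%.
100% exceeds the 80% threshold, so Luis is a related party to Fairlane Trust.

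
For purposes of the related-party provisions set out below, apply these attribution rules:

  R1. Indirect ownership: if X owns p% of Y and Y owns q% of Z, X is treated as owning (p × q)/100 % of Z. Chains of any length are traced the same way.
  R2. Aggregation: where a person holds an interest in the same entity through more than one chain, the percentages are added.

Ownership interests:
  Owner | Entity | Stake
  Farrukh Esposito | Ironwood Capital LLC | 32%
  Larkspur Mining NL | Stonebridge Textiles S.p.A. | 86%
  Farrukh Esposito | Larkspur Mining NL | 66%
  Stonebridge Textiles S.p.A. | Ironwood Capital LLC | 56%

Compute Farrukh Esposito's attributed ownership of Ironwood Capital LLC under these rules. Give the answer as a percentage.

Chain via Larkspur Mining NL → Stonebridge Textiles S.p.A. (R1): 66% × 86% × 56% = 31.7856% of Ironwood Capital LLC.
Direct interest in Ironwood Capital LLC: 32%.
Aggregating (R2): 31.7856% + 32% = 63.7856%.

63.7856%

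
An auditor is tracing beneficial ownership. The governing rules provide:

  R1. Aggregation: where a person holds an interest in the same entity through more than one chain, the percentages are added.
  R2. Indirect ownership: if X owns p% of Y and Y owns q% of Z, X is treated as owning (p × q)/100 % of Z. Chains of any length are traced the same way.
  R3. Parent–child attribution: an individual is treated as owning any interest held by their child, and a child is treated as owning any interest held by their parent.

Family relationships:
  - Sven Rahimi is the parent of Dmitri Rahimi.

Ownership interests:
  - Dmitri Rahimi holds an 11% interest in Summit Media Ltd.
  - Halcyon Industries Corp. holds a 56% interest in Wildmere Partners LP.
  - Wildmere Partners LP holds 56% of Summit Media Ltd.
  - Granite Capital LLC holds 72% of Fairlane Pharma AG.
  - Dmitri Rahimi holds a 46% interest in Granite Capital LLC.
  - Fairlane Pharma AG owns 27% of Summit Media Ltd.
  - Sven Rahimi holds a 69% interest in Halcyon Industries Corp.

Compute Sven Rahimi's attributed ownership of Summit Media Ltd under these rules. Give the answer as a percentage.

41.5808%

By parent–child attribution (R3), Sven Rahimi is treated as owning Dmitri Rahimi's 46% interest in Granite Capital LLC.
By parent–child attribution (R3), Sven Rahimi is treated as owning Dmitri Rahimi's 11% interest in Summit Media Ltd.
Chain via Halcyon Industries Corp. → Wildmere Partners LP (R2): 69% × 56% × 56% = 21.6384% of Summit Media Ltd.
Chain via Granite Capital LLC → Fairlane Pharma AG (R2): 46% × 72% × 27% = 8.9424% of Summit Media Ltd.
Direct interest in Summit Media Ltd: 11%.
Aggregating (R1): 21.6384% + 8.9424% + 11% = 41.5808%.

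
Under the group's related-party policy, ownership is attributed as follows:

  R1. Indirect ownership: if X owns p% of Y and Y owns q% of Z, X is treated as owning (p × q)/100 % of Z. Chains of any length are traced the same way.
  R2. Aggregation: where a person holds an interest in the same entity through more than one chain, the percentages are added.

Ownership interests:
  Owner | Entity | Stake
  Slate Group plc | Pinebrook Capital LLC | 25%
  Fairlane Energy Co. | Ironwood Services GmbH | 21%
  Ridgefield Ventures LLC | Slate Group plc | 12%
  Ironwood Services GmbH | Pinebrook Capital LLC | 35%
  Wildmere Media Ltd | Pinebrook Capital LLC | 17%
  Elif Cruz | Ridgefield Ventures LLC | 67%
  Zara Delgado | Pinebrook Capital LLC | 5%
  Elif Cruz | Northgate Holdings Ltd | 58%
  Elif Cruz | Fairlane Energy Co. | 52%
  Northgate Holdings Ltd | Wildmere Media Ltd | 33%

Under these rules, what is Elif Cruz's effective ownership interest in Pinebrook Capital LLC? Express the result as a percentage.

Chain via Northgate Holdings Ltd → Wildmere Media Ltd (R1): 58% × 33% × 17% = 3.2538% of Pinebrook Capital LLC.
Chain via Ridgefield Ventures LLC → Slate Group plc (R1): 67% × 12% × 25% = 2.01% of Pinebrook Capital LLC.
Chain via Fairlane Energy Co. → Ironwood Services GmbH (R1): 52% × 21% × 35% = 3.822% of Pinebrook Capital LLC.
Aggregating (R2): 3.2538% + 2.01% + 3.822% = 9.0858%.

9.0858%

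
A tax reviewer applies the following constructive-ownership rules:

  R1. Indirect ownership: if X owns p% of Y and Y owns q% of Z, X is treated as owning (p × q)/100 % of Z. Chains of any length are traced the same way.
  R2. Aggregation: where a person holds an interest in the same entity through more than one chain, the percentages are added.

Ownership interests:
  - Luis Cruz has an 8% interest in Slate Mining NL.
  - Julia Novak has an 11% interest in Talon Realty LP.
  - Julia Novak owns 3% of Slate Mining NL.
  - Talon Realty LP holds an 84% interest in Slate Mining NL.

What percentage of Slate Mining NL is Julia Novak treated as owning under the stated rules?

Chain via Talon Realty LP (R1): 11% × 84% = 9.24% of Slate Mining NL.
Direct interest in Slate Mining NL: 3%.
Aggregating (R2): 9.24% + 3% = 12.24%.

12.24%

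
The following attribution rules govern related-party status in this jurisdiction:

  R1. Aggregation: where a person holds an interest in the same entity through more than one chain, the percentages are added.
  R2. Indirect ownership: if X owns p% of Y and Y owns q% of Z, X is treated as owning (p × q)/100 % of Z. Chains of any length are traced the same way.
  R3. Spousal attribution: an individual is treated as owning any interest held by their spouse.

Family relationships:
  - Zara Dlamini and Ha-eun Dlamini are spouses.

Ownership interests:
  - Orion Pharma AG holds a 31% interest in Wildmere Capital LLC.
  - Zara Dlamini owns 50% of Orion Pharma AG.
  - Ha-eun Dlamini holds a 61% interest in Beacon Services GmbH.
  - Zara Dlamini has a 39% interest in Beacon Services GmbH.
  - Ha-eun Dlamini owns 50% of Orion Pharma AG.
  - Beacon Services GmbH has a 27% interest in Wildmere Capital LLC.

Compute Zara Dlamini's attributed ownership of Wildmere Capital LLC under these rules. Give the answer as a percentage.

By spousal attribution (R3), Zara Dlamini is treated as also owning Ha-eun Dlamini's interest in Beacon Services GmbH, giving 39% + 61% = 100%.
By spousal attribution (R3), Zara Dlamini is treated as also owning Ha-eun Dlamini's interest in Orion Pharma AG, giving 50% + 50% = 100%.
Chain via Beacon Services GmbH (R2): 100% × 27% = 27% of Wildmere Capital LLC.
Chain via Orion Pharma AG (R2): 100% × 31% = 31% of Wildmere Capital LLC.
Aggregating (R1): 27% + 31% = 58%.

58%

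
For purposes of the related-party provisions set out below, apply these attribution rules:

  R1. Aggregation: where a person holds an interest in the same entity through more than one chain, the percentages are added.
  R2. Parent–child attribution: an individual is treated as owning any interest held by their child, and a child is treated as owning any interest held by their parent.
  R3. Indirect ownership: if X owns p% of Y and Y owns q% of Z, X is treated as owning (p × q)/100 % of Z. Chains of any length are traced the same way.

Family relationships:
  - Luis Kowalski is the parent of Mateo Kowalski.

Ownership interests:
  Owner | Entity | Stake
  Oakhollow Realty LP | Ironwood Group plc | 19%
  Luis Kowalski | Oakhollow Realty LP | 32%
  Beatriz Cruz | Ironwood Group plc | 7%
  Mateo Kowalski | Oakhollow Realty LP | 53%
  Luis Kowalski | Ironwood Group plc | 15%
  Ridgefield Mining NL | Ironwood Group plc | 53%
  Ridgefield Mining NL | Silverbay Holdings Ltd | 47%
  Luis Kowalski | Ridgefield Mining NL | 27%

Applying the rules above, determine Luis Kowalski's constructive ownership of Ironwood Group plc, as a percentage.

By parent–child attribution (R2), Luis Kowalski is treated as also owning Mateo Kowalski's interest in Oakhollow Realty LP, giving 32% + 53% = 85%.
Chain via Oakhollow Realty LP (R3): 85% × 19% = 16.15% of Ironwood Group plc.
Chain via Ridgefield Mining NL (R3): 27% × 53% = 14.31% of Ironwood Group plc.
Direct interest in Ironwood Group plc: 15%.
Aggregating (R1): 16.15% + 14.31% + 15% = 45.46%.

45.46%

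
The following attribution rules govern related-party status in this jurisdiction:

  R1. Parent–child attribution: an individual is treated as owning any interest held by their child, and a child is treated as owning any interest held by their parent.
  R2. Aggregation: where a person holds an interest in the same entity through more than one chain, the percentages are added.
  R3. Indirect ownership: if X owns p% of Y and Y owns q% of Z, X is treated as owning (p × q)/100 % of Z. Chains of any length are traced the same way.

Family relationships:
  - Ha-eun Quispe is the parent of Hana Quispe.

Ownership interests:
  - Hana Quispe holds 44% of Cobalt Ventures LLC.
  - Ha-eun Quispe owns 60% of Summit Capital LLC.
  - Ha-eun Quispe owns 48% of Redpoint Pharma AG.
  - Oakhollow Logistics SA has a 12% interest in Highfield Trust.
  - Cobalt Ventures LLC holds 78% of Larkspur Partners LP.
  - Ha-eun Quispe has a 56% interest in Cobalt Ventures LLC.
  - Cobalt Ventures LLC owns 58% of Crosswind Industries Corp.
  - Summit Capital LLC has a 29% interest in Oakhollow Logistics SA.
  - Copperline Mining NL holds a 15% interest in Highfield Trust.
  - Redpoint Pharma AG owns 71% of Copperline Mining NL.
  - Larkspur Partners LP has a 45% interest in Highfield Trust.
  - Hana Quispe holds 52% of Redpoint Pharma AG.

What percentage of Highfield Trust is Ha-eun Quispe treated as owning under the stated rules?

By parent–child attribution (R1), Ha-eun Quispe is treated as also owning Hana Quispe's interest in Cobalt Ventures LLC, giving 56% + 44% = 100%.
By parent–child attribution (R1), Ha-eun Quispe is treated as also owning Hana Quispe's interest in Redpoint Pharma AG, giving 48% + 52% = 100%.
Chain via Cobalt Ventures LLC → Larkspur Partners LP (R3): 100% × 78% × 45% = 35.1% of Highfield Trust.
Chain via Summit Capital LLC → Oakhollow Logistics SA (R3): 60% × 29% × 12% = 2.088% of Highfield Trust.
Chain via Redpoint Pharma AG → Copperline Mining NL (R3): 100% × 71% × 15% = 10.65% of Highfield Trust.
Aggregating (R2): 35.1% + 2.088% + 10.65% = 47.838%.

47.838%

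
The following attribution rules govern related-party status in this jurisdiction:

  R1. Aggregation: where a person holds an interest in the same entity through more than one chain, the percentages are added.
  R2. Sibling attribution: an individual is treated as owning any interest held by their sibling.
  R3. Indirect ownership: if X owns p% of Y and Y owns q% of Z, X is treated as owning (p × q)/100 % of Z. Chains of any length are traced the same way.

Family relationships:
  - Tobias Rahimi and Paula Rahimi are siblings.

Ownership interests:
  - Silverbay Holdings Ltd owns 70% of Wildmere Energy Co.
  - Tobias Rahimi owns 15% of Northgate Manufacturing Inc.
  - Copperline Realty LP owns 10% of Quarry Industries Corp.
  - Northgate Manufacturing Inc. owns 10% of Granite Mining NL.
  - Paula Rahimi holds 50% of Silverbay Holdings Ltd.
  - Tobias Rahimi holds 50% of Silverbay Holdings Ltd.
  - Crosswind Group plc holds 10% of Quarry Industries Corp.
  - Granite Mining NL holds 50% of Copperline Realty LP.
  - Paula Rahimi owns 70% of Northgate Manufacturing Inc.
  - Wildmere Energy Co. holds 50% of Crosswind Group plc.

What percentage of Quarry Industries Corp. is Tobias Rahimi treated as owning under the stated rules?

By sibling attribution (R2), Tobias Rahimi is treated as also owning Paula Rahimi's interest in Silverbay Holdings Ltd, giving 50% + 50% = 100%.
By sibling attribution (R2), Tobias Rahimi is treated as also owning Paula Rahimi's interest in Northgate Manufacturing Inc, giving 15% + 70% = 85%.
Chain via Silverbay Holdings Ltd → Wildmere Energy Co. → Crosswind Group plc (R3): 100% × 70% × 50% × 10% = 3.5% of Quarry Industries Corp.
Chain via Northgate Manufacturing Inc. → Granite Mining NL → Copperline Realty LP (R3): 85% × 10% × 50% × 10% = 0.425% of Quarry Industries Corp.
Aggregating (R1): 3.5% + 0.425% = 3.925%.

3.925%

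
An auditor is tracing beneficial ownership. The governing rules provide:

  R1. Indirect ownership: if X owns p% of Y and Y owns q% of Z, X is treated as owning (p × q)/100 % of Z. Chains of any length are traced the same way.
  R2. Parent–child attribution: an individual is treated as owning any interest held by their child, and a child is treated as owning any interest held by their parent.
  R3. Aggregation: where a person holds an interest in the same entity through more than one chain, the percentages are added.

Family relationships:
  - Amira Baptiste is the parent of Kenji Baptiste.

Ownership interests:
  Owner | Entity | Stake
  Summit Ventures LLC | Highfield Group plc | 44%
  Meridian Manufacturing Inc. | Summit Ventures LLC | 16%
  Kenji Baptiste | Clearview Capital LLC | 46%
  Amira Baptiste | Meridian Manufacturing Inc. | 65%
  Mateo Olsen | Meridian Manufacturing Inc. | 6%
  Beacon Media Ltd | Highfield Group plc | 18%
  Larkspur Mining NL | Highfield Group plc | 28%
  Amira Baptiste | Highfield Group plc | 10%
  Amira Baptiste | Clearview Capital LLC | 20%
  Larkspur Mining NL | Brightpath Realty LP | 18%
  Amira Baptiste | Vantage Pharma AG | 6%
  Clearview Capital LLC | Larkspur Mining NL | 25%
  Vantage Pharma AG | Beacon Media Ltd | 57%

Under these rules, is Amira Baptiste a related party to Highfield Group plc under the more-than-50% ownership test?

No

By parent–child attribution (R2), Amira Baptiste is treated as also owning Kenji Baptiste's interest in Clearview Capital LLC, giving 20% + 46% = 66%.
Chain via Meridian Manufacturing Inc. → Summit Ventures LLC (R1): 65% × 16% × 44% = 4.576% of Highfield Group plc.
Chain via Vantage Pharma AG → Beacon Media Ltd (R1): 6% × 57% × 18% = 0.6156% of Highfield Group plc.
Chain via Clearview Capital LLC → Larkspur Mining NL (R1): 66% × 25% × 28% = 4.62% of Highfield Group plc.
Direct interest in Highfield Group plc: 10%.
Aggregating (R3): 4.576% + 0.6156% + 4.62% + 10% = 19.8116%.
19.8116% does not exceed the 50% threshold, so Amira is not a related party to Highfield Group plc.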